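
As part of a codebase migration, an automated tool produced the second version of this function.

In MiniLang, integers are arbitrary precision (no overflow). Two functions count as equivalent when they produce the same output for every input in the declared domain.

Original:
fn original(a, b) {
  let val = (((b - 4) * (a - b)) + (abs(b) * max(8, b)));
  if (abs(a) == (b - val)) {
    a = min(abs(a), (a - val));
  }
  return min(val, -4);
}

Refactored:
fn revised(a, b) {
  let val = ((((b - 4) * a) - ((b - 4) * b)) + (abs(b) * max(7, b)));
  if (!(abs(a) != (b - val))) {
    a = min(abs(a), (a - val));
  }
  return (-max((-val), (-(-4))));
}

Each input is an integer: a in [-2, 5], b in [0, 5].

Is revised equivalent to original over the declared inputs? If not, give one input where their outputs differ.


Take a=5, b=1.
original: val = -4; (abs(a) == (b - val)) -> true; a = 5; return -4
revised: val = -5; (!(abs(a) != (b - val))) -> false; return -5
-4 against -5: the behavior changed.
verdict: not equivalent; witness: a=5, b=1


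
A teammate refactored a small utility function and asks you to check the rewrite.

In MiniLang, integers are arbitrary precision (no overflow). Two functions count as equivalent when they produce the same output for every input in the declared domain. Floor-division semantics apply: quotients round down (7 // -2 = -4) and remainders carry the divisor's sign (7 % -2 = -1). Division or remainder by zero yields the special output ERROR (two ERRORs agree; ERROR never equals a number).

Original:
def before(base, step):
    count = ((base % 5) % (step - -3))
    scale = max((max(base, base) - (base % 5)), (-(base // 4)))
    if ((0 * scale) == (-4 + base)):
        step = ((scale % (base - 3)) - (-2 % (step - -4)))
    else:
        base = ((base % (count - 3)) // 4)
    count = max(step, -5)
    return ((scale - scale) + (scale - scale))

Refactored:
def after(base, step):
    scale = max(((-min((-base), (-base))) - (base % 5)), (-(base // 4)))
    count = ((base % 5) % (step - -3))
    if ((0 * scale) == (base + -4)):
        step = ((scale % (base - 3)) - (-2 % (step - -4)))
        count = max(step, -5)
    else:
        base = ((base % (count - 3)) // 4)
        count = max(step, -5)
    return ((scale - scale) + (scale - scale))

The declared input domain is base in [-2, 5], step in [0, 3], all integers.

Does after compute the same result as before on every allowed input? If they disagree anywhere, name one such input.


The two versions differ — the changes include statement counts differ, and constant usage differs, and min/max/abs usage differs.
One worked example (base=2, step=0) — before: count=2, then scale=0, then ((0 * scale) == (-4 + base)) is false, then base=0, then count=0, then returns 0; after: scale=0, then count=2, then ((0 * scale) == (base + -4)) is false, then base=0, then count=0, then returns 0; agreement on 0.
Every one of the 32 inputs gives matching results.
verdict: equivalent


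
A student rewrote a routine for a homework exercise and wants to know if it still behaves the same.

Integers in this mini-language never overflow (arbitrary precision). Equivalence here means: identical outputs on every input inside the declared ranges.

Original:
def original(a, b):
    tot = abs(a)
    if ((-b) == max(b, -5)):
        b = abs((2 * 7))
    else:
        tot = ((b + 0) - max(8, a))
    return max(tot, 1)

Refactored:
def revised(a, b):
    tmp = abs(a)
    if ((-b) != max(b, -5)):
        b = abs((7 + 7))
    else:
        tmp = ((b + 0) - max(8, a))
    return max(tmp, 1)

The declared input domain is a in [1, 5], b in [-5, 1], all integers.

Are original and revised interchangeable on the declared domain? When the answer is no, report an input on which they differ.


On input a=2, b=-5, original returns 1 while revised returns 2.
verdict: not equivalent; witness: a=2, b=-5


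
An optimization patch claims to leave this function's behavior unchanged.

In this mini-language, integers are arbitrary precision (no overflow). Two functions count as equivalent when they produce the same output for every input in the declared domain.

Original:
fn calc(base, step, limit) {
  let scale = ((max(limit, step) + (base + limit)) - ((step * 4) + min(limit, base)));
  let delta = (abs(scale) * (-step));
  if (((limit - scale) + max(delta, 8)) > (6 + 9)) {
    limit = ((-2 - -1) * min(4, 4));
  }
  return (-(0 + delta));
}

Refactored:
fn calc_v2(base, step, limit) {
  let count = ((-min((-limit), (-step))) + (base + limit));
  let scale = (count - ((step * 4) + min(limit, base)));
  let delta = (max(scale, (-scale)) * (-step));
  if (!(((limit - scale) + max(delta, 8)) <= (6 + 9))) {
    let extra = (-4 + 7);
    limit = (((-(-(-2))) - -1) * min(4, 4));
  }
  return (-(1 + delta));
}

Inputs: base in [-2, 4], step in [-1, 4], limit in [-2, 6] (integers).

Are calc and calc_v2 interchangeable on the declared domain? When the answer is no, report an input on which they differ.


Consider the input base=-2, step=-1, limit=-2.
calc: scale = 1; delta = 1; (((limit - scale) + max(delta, 8)) > (6 + 9)) -> false; return -1
calc_v2: count = -5; scale = 1; delta = 1; (!(((limit - scale) + max(delta, 8)) <= (6 + 9))) -> false; return -2
-1 vs -2 — the two versions disagree here.
verdict: not equivalent; witness: base=-2, step=-1, limit=-2


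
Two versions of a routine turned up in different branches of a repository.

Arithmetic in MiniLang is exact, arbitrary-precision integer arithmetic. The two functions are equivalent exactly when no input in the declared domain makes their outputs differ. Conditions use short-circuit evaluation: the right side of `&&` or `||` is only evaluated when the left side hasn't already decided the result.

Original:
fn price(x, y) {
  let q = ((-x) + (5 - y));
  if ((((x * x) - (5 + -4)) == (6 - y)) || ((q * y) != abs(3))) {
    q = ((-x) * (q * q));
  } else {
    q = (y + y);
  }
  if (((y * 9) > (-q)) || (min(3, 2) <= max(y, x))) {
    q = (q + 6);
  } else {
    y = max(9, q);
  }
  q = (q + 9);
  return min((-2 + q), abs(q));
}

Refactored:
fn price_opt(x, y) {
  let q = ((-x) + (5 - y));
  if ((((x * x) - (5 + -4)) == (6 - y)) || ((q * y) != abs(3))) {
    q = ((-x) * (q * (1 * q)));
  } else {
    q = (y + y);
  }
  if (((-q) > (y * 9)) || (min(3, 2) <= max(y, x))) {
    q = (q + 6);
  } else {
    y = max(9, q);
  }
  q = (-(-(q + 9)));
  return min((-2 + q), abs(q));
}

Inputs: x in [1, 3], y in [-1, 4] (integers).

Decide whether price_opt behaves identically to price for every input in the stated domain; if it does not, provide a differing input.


Run the pair on x=1, y=-1.
price: q=5, then ((((x * x) - (5 + -4)) == (6 - y)) || ((q * y) != abs(3))) is true, then q=-25, then (((y * 9) > (-q)) || (min(3, 2) <= max(y, x))) is false, then y=9, then q=-16, then returns -18
price_opt: q=5, then ((((x * x) - (5 + -4)) == (6 - y)) || ((q * y) != abs(3))) is true, then q=-25, then (((-q) > (y * 9)) || (min(3, 2) <= max(y, x))) is true, then q=-19, then q=-10, then returns -12
-18 vs -12 — the two versions disagree here.
verdict: not equivalent; witness: x=1, y=-1


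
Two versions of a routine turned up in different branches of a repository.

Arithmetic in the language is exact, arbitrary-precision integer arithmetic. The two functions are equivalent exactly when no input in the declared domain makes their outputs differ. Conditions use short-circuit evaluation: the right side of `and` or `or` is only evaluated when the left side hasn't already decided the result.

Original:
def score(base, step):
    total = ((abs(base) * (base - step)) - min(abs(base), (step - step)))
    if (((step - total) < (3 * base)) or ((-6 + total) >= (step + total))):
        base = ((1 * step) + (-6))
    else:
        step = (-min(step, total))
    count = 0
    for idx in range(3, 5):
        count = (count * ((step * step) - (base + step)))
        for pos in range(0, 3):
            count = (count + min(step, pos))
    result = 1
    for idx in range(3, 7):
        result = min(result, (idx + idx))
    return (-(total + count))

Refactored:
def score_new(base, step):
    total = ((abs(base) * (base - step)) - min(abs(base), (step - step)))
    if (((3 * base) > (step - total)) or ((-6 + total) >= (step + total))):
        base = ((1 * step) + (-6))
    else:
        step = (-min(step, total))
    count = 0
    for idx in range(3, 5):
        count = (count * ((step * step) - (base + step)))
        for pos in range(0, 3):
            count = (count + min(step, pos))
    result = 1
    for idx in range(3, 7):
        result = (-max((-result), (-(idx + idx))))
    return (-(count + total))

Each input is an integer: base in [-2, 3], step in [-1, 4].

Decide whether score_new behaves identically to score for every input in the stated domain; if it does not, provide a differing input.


This is a faithful refactor — min/max/abs usage differs, comparison usage differs, but the computed results match everywhere.
Tracing base=3, step=-1: score: total becomes 12; next (((step - total) < (3 * base)) or ((-6 + total) >= (step + total))) evaluates to true; next base becomes -7; next count becomes 0; next at idx=3:; next count becomes 0; next at pos=0:; next count becomes -1; next at pos=1:; next count becomes -2; next at pos=2:; next count becomes -3; next at idx=4:; next count becomes -27; next at pos=0:; next count becomes -28; next at pos=1:; next count becomes -29; next at pos=2:; next count becomes -30; next result becomes 1; next at idx=3:; next result becomes 1; next at idx=4:; next result becomes 1; next at idx=5:; next result becomes 1; next at idx=6:; next result becomes 1; next final value 18 | score_new: total becomes 12; next (((3 * base) > (step - total)) or ((-6 + total) >= (step + total))) evaluates to true; next base becomes -7; next count becomes 0; next at idx=3:; next count becomes 0; next at pos=0:; next count becomes -1; next at pos=1:; next count becomes -2; next at pos=2:; next count becomes -3; next at idx=4:; next count becomes -27; next at pos=0:; next count becomes -28; next at pos=1:; next count becomes -29; next at pos=2:; next count becomes -30; next result becomes 1; next at idx=3:; next result becomes 1; next at idx=4:; next result becomes 1; next at idx=5:; next result becomes 1; next at idx=6:; next result becomes 1; next final value 18 — matching result 18.
Across all 36 domain points the two functions coincide.
verdict: equivalent


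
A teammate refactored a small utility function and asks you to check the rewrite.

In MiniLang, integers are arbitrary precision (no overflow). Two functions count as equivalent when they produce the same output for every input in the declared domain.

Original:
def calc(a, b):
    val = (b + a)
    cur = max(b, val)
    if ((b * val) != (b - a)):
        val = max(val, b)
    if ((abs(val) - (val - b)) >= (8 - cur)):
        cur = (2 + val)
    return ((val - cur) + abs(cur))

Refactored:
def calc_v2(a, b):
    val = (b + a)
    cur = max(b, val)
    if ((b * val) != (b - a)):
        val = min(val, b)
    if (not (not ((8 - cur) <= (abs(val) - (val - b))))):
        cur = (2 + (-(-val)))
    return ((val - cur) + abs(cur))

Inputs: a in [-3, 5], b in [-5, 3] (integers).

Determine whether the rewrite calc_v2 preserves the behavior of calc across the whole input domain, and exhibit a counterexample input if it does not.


Consider the input a=-3, b=-5.
calc: val becomes -8; next cur becomes -5; next ((b * val) != (b - a)) evaluates to true; next val becomes -5; next ((abs(val) - (val - b)) >= (8 - cur)) evaluates to false; next final value 5
calc_v2: val becomes -8; next cur becomes -5; next ((b * val) != (b - a)) evaluates to true; next val becomes -8; next (not (not ((8 - cur) <= (abs(val) - (val - b))))) evaluates to false; next final value 2
5 and 2 differ, so these are not the same function on this domain.
verdict: not equivalent; witness: a=-3, b=-5


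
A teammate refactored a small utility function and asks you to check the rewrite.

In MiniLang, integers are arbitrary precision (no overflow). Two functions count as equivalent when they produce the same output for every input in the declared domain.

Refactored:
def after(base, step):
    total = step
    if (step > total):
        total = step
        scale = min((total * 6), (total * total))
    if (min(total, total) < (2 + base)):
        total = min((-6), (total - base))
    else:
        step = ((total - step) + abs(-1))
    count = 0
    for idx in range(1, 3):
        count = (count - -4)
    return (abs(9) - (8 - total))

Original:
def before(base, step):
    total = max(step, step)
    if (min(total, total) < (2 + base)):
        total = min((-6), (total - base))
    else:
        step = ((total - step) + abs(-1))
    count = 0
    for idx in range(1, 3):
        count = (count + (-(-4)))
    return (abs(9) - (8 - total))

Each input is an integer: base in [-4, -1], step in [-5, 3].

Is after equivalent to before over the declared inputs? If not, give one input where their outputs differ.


Behavior is preserved: although comparison usage differs, min/max/abs usage differs, local variable names differ, statement counts differ, arithmetic usage differs, branching structure differs, constant usage differs, the outputs never diverge.
Tracing base=-4, step=1: before: total=1, then (min(total, total) < (2 + base)) is false, then step=1, then count=0, then (idx=1), then count=4, then (idx=2), then count=8, then returns 2 | after: total=1, then (step > total) is false, then (min(total, total) < (2 + base)) is false, then step=1, then count=0, then (idx=1), then count=4, then (idx=2), then count=8, then returns 2 — matching result 2.
An exhaustive pass over the 36 declared inputs shows identical outputs.
verdict: equivalent


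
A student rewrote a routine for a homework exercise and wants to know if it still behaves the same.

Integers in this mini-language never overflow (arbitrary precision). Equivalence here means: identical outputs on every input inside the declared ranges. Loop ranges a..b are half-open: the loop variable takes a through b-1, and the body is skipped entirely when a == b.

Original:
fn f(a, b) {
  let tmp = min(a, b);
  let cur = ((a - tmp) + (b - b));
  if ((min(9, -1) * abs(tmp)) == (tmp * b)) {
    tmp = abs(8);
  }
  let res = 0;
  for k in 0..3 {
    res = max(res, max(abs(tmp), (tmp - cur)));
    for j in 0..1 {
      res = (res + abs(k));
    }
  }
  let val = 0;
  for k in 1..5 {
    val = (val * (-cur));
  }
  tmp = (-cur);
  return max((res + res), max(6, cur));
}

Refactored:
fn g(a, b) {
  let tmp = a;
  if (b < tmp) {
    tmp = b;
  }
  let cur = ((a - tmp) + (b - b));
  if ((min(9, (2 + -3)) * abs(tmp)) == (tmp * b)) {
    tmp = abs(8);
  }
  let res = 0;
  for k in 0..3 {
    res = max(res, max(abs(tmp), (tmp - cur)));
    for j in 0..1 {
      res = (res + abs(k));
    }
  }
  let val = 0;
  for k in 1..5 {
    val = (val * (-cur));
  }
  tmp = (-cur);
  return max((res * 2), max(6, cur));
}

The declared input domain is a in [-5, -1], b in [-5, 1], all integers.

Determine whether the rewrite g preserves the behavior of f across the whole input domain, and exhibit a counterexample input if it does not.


This is a faithful refactor — comparison usage differs; also statement counts differ; also branching structure differs; also arithmetic usage differs; also min/max/abs usage differs; also constant usage differs, but the computed results match everywhere.
One worked example (a=-1, b=-2) — f: tmp = -2; cur = 1; ((min(9, -1) * abs(tmp)) == (tmp * b)) -> false; res = 0; [k=0]; res = 2; [j=0]; res = 2; [k=1]; res = 2; [j=0]; res = 3; [k=2]; res = 3; [j=0]; res = 5; val = 0; [k=1]; val = 0; [k=2]; val = 0; [k=3]; val = 0; [k=4]; val = 0; tmp = -1; return 10; g: tmp = -1; (b < tmp) -> true; tmp = -2; cur = 1; ((min(9, (2 + -3)) * abs(tmp)) == (tmp * b)) -> false; res = 0; [k=0]; res = 2; [j=0]; res = 2; [k=1]; res = 2; [j=0]; res = 3; [k=2]; res = 3; [j=0]; res = 5; val = 0; [k=1]; val = 0; [k=2]; val = 0; [k=3]; val = 0; [k=4]; val = 0; tmp = -1; return 10; agreement on 10.
Every one of the 35 inputs gives matching results.
verdict: equivalent


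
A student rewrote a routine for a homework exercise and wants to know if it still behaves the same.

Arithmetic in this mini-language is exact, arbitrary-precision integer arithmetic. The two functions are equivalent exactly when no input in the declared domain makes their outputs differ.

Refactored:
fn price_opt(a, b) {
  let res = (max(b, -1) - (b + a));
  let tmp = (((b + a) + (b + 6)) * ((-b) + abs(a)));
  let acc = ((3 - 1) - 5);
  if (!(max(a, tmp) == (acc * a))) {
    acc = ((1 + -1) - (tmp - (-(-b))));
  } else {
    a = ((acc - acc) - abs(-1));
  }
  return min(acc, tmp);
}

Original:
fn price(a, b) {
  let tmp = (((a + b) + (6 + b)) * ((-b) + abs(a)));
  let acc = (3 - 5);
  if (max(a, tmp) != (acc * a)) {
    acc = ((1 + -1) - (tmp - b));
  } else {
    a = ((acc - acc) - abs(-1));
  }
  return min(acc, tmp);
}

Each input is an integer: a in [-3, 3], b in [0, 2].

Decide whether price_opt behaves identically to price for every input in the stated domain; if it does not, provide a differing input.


On input a=-3, b=0, price returns -9 while price_opt returns -3.
verdict: not equivalent; witness: a=-3, b=0


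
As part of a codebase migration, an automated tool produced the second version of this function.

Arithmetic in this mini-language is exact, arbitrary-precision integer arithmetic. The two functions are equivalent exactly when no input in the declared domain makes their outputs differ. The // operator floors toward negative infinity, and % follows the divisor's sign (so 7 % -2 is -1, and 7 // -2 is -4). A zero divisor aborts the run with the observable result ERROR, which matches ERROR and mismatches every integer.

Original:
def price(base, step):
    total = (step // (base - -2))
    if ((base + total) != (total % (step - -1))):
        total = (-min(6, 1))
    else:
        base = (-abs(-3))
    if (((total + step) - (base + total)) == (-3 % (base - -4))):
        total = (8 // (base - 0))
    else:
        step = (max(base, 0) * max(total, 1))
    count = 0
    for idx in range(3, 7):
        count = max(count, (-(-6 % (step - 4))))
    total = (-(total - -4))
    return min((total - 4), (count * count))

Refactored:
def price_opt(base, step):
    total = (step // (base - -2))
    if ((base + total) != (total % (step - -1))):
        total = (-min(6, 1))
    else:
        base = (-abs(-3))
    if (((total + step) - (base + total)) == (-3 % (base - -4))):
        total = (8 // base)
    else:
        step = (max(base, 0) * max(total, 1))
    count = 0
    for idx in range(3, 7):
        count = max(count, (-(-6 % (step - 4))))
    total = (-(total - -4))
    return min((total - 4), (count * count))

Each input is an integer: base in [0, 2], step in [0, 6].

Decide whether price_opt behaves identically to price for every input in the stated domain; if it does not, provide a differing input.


Side by side, the visible changes include: constant usage differs; arithmetic usage differs.
Spot check at base=1, step=6 — price: total := 2 | ((base + total) != (total % (step - -1))): true | total := -1 | (((total + step) - (base + total)) == (-3 % (base - -4))): false | step := 1 | count := 0 | iter idx=3: | count := 0 | iter idx=4: | count := 0 | iter idx=5: | count := 0 | iter idx=6: | count := 0 | total := -3 | result -7. price_opt: total := 2 | ((base + total) != (total % (step - -1))): true | total := -1 | (((total + step) - (base + total)) == (-3 % (base - -4))): false | step := 1 | count := 0 | iter idx=3: | count := 0 | iter idx=4: | count := 0 | iter idx=5: | count := 0 | iter idx=6: | count := 0 | total := -3 | result -7. Both give -7.
Every one of the 21 inputs gives matching results.
verdict: equivalent


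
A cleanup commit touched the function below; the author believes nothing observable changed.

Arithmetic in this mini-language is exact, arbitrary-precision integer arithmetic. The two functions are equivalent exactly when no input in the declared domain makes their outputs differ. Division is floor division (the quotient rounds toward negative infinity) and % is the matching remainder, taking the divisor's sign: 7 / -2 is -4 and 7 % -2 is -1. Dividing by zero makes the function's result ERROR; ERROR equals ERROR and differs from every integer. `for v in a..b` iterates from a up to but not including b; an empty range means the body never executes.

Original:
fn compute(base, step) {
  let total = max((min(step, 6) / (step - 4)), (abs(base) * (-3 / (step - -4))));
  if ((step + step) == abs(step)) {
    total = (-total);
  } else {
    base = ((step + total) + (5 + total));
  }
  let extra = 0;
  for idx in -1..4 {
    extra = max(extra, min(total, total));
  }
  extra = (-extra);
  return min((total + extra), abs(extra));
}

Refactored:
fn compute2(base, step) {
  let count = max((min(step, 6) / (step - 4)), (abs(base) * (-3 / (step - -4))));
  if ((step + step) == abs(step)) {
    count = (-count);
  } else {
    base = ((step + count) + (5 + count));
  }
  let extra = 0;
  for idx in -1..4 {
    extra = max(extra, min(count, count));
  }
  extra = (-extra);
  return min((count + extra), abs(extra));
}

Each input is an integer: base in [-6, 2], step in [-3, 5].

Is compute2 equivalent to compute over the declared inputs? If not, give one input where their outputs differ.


This is a faithful refactor — local variable names differ, but the computed results match everywhere.
As a probe, take base=-3, step=4: compute runs hits division by zero so the output is ERROR; compute2 runs hits division by zero so the output is ERROR; both end at ERROR.
Every one of the 81 inputs gives matching results.
verdict: equivalent


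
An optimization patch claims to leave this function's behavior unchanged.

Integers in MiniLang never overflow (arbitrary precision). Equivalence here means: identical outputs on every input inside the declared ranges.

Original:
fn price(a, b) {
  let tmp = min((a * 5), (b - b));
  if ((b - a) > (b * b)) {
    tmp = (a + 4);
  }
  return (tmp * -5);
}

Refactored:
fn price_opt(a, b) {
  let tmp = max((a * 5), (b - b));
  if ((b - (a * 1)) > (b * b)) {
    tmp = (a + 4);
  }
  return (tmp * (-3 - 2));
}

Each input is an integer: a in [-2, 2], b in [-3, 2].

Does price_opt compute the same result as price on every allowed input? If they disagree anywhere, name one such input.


These are not equivalent — on a=-2, b=-3 the outputs split (50 vs 0).
price: tmp := -10 | ((b - a) > (b * b)): false | result 50
price_opt: tmp := 0 | ((b - (a * 1)) > (b * b)): false | result 0
verdict: not equivalent; witness: a=-2, b=-3


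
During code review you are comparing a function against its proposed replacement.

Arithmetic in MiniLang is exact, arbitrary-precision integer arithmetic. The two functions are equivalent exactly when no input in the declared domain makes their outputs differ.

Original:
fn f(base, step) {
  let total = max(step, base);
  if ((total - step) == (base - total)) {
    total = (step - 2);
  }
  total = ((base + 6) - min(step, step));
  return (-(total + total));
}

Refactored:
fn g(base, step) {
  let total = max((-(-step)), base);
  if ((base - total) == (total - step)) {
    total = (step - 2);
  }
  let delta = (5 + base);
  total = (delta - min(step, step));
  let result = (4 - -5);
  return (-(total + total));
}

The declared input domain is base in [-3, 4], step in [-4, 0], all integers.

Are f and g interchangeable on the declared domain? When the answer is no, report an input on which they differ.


Take base=-3, step=-4.
f: total = -3; ((total - step) == (base - total)) -> false; total = 7; return -14
g: total = -3; ((base - total) == (total - step)) -> false; delta = 2; total = 6; result = 9; return -12
-14 against -12: the behavior changed.
verdict: not equivalent; witness: base=-3, step=-4


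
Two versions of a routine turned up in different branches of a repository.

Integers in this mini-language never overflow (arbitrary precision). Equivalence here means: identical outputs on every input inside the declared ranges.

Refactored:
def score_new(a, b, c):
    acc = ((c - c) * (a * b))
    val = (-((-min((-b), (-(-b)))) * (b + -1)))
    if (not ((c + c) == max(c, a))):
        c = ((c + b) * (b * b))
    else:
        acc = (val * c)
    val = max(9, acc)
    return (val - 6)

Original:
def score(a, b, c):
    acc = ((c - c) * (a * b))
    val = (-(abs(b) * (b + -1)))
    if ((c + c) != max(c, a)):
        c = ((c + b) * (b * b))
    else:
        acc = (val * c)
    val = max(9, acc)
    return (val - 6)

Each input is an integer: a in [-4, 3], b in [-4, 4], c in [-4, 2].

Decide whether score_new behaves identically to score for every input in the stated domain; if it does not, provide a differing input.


Equivalent — the differences include min/max/abs usage differs, comparison usage differs, boolean connective usage differs, yet no declared input distinguishes the two.
Spot check at a=0, b=-4, c=-3 — score: acc=0, then val=20, then ((c + c) != max(c, a)) is true, then c=-112, then val=9, then returns 3. score_new: acc=0, then val=20, then (not ((c + c) == max(c, a))) is true, then c=-112, then val=9, then returns 3. Both give 3.
Every one of the 504 inputs gives matching results.
verdict: equivalent


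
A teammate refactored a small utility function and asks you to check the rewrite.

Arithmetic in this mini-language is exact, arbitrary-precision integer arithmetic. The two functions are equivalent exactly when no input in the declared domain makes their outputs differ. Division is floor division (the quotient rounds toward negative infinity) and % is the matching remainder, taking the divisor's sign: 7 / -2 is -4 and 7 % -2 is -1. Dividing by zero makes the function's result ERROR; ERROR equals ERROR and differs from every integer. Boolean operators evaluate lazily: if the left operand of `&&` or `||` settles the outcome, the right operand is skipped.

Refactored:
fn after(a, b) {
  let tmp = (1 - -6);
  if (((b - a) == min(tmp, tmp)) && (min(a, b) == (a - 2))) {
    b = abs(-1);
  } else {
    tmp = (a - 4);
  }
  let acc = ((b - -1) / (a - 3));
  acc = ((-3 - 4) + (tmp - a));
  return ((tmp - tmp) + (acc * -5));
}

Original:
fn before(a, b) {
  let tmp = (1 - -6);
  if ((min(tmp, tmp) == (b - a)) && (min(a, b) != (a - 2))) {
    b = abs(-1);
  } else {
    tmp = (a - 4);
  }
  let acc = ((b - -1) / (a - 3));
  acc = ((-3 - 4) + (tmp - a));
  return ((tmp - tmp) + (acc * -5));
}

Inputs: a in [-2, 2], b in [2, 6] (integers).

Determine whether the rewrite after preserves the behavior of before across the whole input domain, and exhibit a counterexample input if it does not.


Consider the input a=-2, b=5.
before: tmp := 7 | ((min(tmp, tmp) == (b - a)) && (min(a, b) != (a - 2))): true | b := 1 | acc := -1 | acc := 2 | result -10
after: tmp := 7 | (((b - a) == min(tmp, tmp)) && (min(a, b) == (a - 2))): false | tmp := -6 | acc := -2 | acc := -11 | result 55
-10 != 55, so the rewrite changes behavior.
verdict: not equivalent; witness: a=-2, b=5


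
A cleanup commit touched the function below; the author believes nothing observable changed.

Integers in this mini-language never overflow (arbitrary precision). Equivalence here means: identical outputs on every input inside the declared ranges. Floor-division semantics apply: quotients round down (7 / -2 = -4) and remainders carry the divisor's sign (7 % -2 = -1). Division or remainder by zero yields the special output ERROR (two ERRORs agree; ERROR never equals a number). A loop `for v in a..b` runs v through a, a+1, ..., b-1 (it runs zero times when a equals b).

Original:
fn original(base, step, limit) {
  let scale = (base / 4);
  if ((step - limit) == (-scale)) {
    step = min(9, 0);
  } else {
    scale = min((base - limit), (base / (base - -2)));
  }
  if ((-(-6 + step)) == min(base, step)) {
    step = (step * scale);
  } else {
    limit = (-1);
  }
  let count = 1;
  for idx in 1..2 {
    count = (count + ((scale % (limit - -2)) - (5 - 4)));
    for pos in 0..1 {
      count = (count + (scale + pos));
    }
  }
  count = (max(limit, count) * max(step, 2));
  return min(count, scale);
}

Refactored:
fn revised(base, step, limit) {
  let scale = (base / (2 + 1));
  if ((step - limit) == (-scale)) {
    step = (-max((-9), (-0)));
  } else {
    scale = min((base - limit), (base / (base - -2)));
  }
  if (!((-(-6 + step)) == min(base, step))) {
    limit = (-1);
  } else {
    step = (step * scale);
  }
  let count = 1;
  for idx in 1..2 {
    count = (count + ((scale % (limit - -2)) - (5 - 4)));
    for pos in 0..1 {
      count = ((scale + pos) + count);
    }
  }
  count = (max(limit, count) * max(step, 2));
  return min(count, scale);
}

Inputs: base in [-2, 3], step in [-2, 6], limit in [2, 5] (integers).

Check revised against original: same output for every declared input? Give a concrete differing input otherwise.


The rewrite breaks on base=3, step=1, limit=2, where the results are 0 and 1.
original: scale becomes 0; next ((step - limit) == (-scale)) evaluates to false; next scale becomes 0; next ((-(-6 + step)) == min(base, step)) evaluates to false; next limit becomes -1; next count becomes 1; next at idx=1:; next count becomes 0; next at pos=0:; next count becomes 0; next count becomes 0; next final value 0
revised: scale becomes 1; next ((step - limit) == (-scale)) evaluates to true; next step becomes 0; next (!((-(-6 + step)) == min(base, step))) evaluates to true; next limit becomes -1; next count becomes 1; next at idx=1:; next count becomes 0; next at pos=0:; next count becomes 1; next count becomes 2; next final value 1
verdict: not equivalent; witness: base=3, step=1, limit=2


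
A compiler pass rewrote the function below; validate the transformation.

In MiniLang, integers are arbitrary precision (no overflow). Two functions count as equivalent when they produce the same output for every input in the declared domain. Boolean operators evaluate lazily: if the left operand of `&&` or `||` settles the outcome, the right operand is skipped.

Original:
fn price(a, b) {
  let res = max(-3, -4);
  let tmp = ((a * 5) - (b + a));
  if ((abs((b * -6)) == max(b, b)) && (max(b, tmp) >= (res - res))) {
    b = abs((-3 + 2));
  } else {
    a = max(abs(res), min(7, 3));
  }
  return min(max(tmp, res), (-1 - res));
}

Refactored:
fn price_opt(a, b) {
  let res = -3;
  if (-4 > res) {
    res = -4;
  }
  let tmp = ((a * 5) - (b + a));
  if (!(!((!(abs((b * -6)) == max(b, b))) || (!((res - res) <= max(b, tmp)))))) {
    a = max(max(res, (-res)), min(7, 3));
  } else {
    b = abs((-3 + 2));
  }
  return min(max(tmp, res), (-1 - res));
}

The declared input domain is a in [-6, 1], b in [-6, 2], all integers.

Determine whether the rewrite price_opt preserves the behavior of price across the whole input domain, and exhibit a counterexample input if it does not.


Reading the diff, among the changes: statement counts differ; also constant usage differs; also branching structure differs; also boolean connective usage differs; also comparison usage differs; also min/max/abs usage differs.
Spot check at a=-5, b=-6 — price: res := -3 | tmp := -14 | ((abs((b * -6)) == max(b, b)) && (max(b, tmp) >= (res - res))): false | a := 3 | result -3. price_opt: res := -3 | (-4 > res): false | tmp := -14 | (!(!((!(abs((b * -6)) == max(b, b))) || (!((res - res) <= max(b, tmp)))))): true | a := 3 | result -3. Both give -3.
Checked all 72 inputs in the declared domain: the outputs agree on every one.
verdict: equivalent


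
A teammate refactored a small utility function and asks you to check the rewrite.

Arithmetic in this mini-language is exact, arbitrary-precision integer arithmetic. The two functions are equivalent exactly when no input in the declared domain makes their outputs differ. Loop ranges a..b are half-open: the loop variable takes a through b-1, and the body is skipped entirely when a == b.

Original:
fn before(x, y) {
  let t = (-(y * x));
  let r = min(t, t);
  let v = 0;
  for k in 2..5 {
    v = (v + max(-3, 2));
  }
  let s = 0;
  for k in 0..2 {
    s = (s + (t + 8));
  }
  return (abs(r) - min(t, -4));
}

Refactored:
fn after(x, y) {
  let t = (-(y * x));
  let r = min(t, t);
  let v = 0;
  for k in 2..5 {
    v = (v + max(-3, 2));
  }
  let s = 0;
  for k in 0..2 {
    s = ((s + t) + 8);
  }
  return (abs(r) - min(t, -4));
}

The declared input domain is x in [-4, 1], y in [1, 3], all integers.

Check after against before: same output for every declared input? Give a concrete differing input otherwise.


Behavior is preserved: although same computation, different form, the outputs never diverge.
As a probe, take x=-1, y=1: before runs t becomes 1; next r becomes 1; next v becomes 0; next at k=2:; next v becomes 2; next at k=3:; next v becomes 4; next at k=4:; next v becomes 6; next s becomes 0; next at k=0:; next s becomes 9; next at k=1:; next s becomes 18; next final value 5; after runs t becomes 1; next r becomes 1; next v becomes 0; next at k=2:; next v becomes 2; next at k=3:; next v becomes 4; next at k=4:; next v becomes 6; next s becomes 0; next at k=0:; next s becomes 9; next at k=1:; next s becomes 18; next final value 5; both end at 5.
Checked all 18 inputs in the declared domain: the outputs agree on every one.
verdict: equivalent


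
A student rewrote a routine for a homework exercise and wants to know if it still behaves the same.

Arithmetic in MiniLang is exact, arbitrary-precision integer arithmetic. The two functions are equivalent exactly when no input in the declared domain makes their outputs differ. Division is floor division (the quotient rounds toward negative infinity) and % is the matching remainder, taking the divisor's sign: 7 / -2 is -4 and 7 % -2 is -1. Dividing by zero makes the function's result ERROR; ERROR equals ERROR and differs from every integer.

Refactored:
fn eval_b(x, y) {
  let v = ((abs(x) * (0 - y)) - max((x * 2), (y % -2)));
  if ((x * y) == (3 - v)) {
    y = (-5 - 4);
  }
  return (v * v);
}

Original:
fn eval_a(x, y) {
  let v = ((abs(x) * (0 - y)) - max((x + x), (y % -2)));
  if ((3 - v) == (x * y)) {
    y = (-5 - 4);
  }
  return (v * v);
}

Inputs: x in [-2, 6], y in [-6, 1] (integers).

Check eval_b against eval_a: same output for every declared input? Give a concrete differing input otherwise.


This is a faithful refactor — constant usage differs, arithmetic usage differs, but the computed results match everywhere.
Tracing x=0, y=-5: eval_a: v becomes 0; next ((3 - v) == (x * y)) evaluates to false; next final value 0 | eval_b: v becomes 0; next ((x * y) == (3 - v)) evaluates to false; next final value 0 — matching result 0.
Across all 72 domain points the two functions coincide.
verdict: equivalent


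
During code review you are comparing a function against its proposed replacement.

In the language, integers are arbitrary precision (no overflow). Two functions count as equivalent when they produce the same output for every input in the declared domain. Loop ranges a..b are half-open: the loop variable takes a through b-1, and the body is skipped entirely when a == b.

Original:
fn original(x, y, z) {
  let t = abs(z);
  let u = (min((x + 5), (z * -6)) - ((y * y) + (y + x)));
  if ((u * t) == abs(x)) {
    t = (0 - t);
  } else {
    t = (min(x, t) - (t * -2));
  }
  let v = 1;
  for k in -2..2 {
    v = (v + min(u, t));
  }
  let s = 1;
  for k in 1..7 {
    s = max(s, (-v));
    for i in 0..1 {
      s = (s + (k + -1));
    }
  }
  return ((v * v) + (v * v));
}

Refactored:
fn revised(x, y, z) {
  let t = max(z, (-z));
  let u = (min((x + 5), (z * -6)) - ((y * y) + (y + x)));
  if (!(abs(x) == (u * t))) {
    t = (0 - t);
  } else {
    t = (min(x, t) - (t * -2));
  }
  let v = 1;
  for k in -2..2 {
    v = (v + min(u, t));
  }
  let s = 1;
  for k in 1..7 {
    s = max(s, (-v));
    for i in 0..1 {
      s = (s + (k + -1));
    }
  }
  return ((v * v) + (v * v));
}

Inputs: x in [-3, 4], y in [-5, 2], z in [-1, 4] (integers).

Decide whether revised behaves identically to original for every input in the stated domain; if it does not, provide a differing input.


At x=-3, y=-2, z=0: original gives 242, revised gives 2.
verdict: not equivalent; witness: x=-3, y=-2, z=0


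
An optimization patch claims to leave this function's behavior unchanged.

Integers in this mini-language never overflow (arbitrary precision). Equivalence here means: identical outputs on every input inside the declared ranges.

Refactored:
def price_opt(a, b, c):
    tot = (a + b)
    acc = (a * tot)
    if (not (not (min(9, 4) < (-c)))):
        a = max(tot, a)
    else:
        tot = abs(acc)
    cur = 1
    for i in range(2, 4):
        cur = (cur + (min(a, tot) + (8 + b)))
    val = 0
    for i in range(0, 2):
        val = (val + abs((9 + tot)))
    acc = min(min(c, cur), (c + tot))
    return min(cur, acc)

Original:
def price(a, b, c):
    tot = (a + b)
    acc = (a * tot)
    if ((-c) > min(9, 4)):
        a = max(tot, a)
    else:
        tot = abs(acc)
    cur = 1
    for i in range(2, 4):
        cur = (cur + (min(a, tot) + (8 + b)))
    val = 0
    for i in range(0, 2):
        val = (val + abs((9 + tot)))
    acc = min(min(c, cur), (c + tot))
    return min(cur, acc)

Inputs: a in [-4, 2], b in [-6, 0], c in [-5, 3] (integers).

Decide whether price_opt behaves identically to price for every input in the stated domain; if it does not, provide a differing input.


The two versions differ — the changes include boolean connective usage differs; also comparison usage differs.
One worked example (a=-4, b=-5, c=2) — price: tot=-9, then acc=36, then ((-c) > min(9, 4)) is false, then tot=36, then cur=1, then (i=2), then cur=0, then (i=3), then cur=-1, then val=0, then (i=0), then val=45, then (i=1), then val=90, then acc=-1, then returns -1; price_opt: tot=-9, then acc=36, then (not (not (min(9, 4) < (-c)))) is false, then tot=36, then cur=1, then (i=2), then cur=0, then (i=3), then cur=-1, then val=0, then (i=0), then val=45, then (i=1), then val=90, then acc=-1, then returns -1; agreement on -1.
Sweeping the whole domain (441 inputs) finds no disagreement.
verdict: equivalent


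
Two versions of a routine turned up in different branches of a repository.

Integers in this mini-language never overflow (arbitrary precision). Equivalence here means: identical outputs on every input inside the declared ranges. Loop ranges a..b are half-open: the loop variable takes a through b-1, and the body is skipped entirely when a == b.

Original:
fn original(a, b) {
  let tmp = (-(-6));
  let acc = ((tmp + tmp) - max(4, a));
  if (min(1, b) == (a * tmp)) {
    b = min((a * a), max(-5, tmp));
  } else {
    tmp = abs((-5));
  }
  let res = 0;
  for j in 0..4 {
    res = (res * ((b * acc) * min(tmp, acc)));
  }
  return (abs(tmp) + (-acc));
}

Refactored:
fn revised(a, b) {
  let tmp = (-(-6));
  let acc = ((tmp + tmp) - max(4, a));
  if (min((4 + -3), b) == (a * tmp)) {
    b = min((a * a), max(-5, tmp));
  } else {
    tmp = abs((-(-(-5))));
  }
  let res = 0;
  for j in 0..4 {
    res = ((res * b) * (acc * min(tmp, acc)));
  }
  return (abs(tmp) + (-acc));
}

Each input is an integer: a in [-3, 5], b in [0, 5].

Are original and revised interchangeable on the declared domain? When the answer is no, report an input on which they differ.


Behavior is preserved: although arithmetic usage differs; also constant usage differs, the outputs never diverge.
As a probe, take a=-1, b=4: original runs tmp = 6; acc = 8; (min(1, b) == (a * tmp)) -> false; tmp = 5; res = 0; [j=0]; res = 0; [j=1]; res = 0; [j=2]; res = 0; [j=3]; res = 0; return -3; revised runs tmp = 6; acc = 8; (min((4 + -3), b) == (a * tmp)) -> false; tmp = 5; res = 0; [j=0]; res = 0; [j=1]; res = 0; [j=2]; res = 0; [j=3]; res = 0; return -3; both end at -3.
Across all 54 domain points the two functions coincide.
verdict: equivalent


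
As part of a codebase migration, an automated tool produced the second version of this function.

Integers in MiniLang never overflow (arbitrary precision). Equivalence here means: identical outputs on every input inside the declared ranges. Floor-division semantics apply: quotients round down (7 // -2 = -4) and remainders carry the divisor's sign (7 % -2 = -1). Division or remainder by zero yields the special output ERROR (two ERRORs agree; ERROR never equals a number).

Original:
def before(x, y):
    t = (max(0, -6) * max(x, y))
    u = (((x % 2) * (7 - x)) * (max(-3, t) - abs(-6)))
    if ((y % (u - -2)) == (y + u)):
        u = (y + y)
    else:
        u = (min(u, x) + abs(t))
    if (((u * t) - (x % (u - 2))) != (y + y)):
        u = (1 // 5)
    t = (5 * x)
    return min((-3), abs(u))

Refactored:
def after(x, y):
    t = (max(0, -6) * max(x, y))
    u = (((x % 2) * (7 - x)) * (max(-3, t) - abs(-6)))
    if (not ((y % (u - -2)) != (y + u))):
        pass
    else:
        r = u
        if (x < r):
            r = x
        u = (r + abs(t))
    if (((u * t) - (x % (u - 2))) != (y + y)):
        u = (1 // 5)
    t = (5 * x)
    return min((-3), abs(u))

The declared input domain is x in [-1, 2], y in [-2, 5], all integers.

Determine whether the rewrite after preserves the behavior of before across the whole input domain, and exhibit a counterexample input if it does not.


Not equivalent: x=0, y=1 separates them (ERROR vs -3).
before: t := 0 | u := 0 | ((y % (u - -2)) == (y + u)): true | u := 2 | divide-by-zero, output ERROR
after: t := 0 | u := 0 | (not ((y % (u - -2)) != (y + u))): true | (((u * t) - (x % (u - 2))) != (y + y)): true | u := 0 | t := 0 | result -3
verdict: not equivalent; witness: x=0, y=1
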